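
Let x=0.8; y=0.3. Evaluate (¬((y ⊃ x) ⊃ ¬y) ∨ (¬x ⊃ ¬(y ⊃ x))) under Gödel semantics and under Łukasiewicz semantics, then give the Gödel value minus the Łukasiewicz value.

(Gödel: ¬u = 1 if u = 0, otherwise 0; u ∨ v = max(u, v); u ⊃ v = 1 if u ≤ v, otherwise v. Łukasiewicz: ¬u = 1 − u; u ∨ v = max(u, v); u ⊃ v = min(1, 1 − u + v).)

0.20

Gödel evaluation:
  (y ⊃ x): 0.3 ≤ 0.8, so result = 1
  ¬y: Gödel ¬ of 0.3 = 0 (operand ≠ 0)
  ((y ⊃ x) ⊃ ¬y): 1 > 0, so result = 0
  ¬((y ⊃ x) ⊃ ¬y): Gödel ¬ of 0 = 1 (operand is 0)
  ¬x: Gödel ¬ of 0.8 = 0 (operand ≠ 0)
  (y ⊃ x): 0.3 ≤ 0.8, so result = 1
  ¬(y ⊃ x): Gödel ¬ of 1 = 0 (operand ≠ 0)
  (¬x ⊃ ¬(y ⊃ x)): 0 ≤ 0, so result = 1
  (¬((y ⊃ x) ⊃ ¬y) ∨ (¬x ⊃ ¬(y ⊃ x))) = max(1, 1) = 1
  Gödel value = 1
Łukasiewicz evaluation:
  (y ⊃ x): min(1, 1 − 0.3 + 0.8) = 1
  ¬y: Łukasiewicz ¬ gives 1 − 0.3 = 0.7
  ((y ⊃ x) ⊃ ¬y): min(1, 1 − 1 + 0.7) = 0.7
  ¬((y ⊃ x) ⊃ ¬y): Łukasiewicz ¬ gives 1 − 0.7 = 0.3
  ¬x: Łukasiewicz ¬ gives 1 − 0.8 = 0.2
  (y ⊃ x): min(1, 1 − 0.3 + 0.8) = 1
  ¬(y ⊃ x): Łukasiewicz ¬ gives 1 − 1 = 0
  (¬x ⊃ ¬(y ⊃ x)): min(1, 1 − 0.2 + 0) = 0.8
  (¬((y ⊃ x) ⊃ ¬y) ∨ (¬x ⊃ ¬(y ⊃ x))) = max(0.3, 0.8) = 0.8
  Łukasiewicz value = 0.8
Difference: 1 − 0.8 = 0.20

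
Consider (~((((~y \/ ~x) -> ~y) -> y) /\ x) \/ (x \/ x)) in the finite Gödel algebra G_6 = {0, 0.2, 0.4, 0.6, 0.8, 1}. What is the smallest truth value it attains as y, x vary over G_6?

0.20

The minimum is attained at y = 0.2, x = 0.2:
  ~y: Gödel ¬ of 0.2 = 0 (operand ≠ 0)
  ~x: Gödel ¬ of 0.2 = 0 (operand ≠ 0)
  (~y \/ ~x) = max(0, 0) = 0
  ~y: Gödel ¬ of 0.2 = 0 (operand ≠ 0)
  ((~y \/ ~x) -> ~y): 0 ≤ 0, so result = 1
  (((~y \/ ~x) -> ~y) -> y): 1 > 0.2, so result = 0.2
  ((((~y \/ ~x) -> ~y) -> y) /\ x) = min(0.2, 0.2) = 0.2
  ~((((~y \/ ~x) -> ~y) -> y) /\ x): Gödel ¬ of 0.2 = 0 (operand ≠ 0)
  (x \/ x) = max(0.2, 0.2) = 0.2
  (~((((~y \/ ~x) -> ~y) -> y) /\ x) \/ (x \/ x)) = max(0, 0.2) = 0.2
Checking all 36 assignments confirms none give a value below 0.20.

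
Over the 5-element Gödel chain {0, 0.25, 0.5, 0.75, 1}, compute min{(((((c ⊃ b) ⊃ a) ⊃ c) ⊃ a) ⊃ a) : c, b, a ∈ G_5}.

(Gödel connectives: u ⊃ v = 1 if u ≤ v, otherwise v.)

The minimum is attained at c = 0, b = 0, a = 0.25:
  (c ⊃ b): 0 ≤ 0, so result = 1
  ((c ⊃ b) ⊃ a): 1 > 0.25, so result = 0.25
  (((c ⊃ b) ⊃ a) ⊃ c): 0.25 > 0, so result = 0
  ((((c ⊃ b) ⊃ a) ⊃ c) ⊃ a): 0 ≤ 0.25, so result = 1
  (((((c ⊃ b) ⊃ a) ⊃ c) ⊃ a) ⊃ a): 1 > 0.25, so result = 0.25
Checking all 125 assignments confirms none give a value below 0.25.

0.25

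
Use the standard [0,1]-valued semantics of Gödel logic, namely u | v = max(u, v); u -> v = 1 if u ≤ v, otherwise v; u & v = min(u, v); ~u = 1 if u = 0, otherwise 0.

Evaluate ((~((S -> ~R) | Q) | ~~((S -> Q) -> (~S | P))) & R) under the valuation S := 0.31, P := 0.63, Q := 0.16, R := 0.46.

0.46

~R: Gödel ¬ of 0.46 = 0 (operand ≠ 0)
(S -> ~R): 0.31 > 0, so result = 0
((S -> ~R) | Q) = max(0, 0.16) = 0.16
~((S -> ~R) | Q): Gödel ¬ of 0.16 = 0 (operand ≠ 0)
(S -> Q): 0.31 > 0.16, so result = 0.16
~S: Gödel ¬ of 0.31 = 0 (operand ≠ 0)
(~S | P) = max(0, 0.63) = 0.63
((S -> Q) -> (~S | P)): 0.16 ≤ 0.63, so result = 1
~((S -> Q) -> (~S | P)): Gödel ¬ of 1 = 0 (operand ≠ 0)
~~((S -> Q) -> (~S | P)): Gödel ¬ of 0 = 1 (operand is 0)
(~((S -> ~R) | Q) | ~~((S -> Q) -> (~S | P))) = max(0, 1) = 1
((~((S -> ~R) | Q) | ~~((S -> Q) -> (~S | P))) & R) = min(1, 0.46) = 0.46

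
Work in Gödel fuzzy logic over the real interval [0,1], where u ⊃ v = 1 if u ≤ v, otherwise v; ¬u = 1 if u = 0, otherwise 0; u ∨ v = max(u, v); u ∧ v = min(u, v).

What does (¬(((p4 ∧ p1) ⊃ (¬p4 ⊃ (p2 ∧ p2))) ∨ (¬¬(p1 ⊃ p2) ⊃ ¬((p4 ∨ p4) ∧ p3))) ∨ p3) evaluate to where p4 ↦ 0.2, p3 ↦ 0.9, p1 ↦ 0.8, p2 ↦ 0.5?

(p4 ∧ p1) = min(0.2, 0.8) = 0.2
¬p4: Gödel ¬ of 0.2 = 0 (operand ≠ 0)
(p2 ∧ p2) = min(0.5, 0.5) = 0.5
(¬p4 ⊃ (p2 ∧ p2)): 0 ≤ 0.5, so result = 1
((p4 ∧ p1) ⊃ (¬p4 ⊃ (p2 ∧ p2))): 0.2 ≤ 1, so result = 1
(p1 ⊃ p2): 0.8 > 0.5, so result = 0.5
¬(p1 ⊃ p2): Gödel ¬ of 0.5 = 0 (operand ≠ 0)
¬¬(p1 ⊃ p2): Gödel ¬ of 0 = 1 (operand is 0)
(p4 ∨ p4) = max(0.2, 0.2) = 0.2
((p4 ∨ p4) ∧ p3) = min(0.2, 0.9) = 0.2
¬((p4 ∨ p4) ∧ p3): Gödel ¬ of 0.2 = 0 (operand ≠ 0)
(¬¬(p1 ⊃ p2) ⊃ ¬((p4 ∨ p4) ∧ p3)): 1 > 0, so result = 0
(((p4 ∧ p1) ⊃ (¬p4 ⊃ (p2 ∧ p2))) ∨ (¬¬(p1 ⊃ p2) ⊃ ¬((p4 ∨ p4) ∧ p3))) = max(1, 0) = 1
¬(((p4 ∧ p1) ⊃ (¬p4 ⊃ (p2 ∧ p2))) ∨ (¬¬(p1 ⊃ p2) ⊃ ¬((p4 ∨ p4) ∧ p3))): Gödel ¬ of 1 = 0 (operand ≠ 0)
(¬(((p4 ∧ p1) ⊃ (¬p4 ⊃ (p2 ∧ p2))) ∨ (¬¬(p1 ⊃ p2) ⊃ ¬((p4 ∨ p4) ∧ p3))) ∨ p3) = max(0, 0.9) = 0.9

0.90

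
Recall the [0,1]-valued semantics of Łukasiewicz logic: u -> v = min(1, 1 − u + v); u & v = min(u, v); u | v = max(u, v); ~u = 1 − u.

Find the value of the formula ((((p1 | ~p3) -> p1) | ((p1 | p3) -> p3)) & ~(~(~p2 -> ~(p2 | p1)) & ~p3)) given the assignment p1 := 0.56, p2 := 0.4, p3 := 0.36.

~p3: Łukasiewicz ¬ gives 1 − 0.36 = 0.64
(p1 | ~p3) = max(0.56, 0.64) = 0.64
((p1 | ~p3) -> p1): min(1, 1 − 0.64 + 0.56) = 0.92
(p1 | p3) = max(0.56, 0.36) = 0.56
((p1 | p3) -> p3): min(1, 1 − 0.56 + 0.36) = 0.8
(((p1 | ~p3) -> p1) | ((p1 | p3) -> p3)) = max(0.92, 0.8) = 0.92
~p2: Łukasiewicz ¬ gives 1 − 0.4 = 0.6
(p2 | p1) = max(0.4, 0.56) = 0.56
~(p2 | p1): Łukasiewicz ¬ gives 1 − 0.56 = 0.44
(~p2 -> ~(p2 | p1)): min(1, 1 − 0.6 + 0.44) = 0.84
~(~p2 -> ~(p2 | p1)): Łukasiewicz ¬ gives 1 − 0.84 = 0.16
~p3: Łukasiewicz ¬ gives 1 − 0.36 = 0.64
(~(~p2 -> ~(p2 | p1)) & ~p3) = min(0.16, 0.64) = 0.16
~(~(~p2 -> ~(p2 | p1)) & ~p3): Łukasiewicz ¬ gives 1 − 0.16 = 0.84
((((p1 | ~p3) -> p1) | ((p1 | p3) -> p3)) & ~(~(~p2 -> ~(p2 | p1)) & ~p3)) = min(0.92, 0.84) = 0.84

0.84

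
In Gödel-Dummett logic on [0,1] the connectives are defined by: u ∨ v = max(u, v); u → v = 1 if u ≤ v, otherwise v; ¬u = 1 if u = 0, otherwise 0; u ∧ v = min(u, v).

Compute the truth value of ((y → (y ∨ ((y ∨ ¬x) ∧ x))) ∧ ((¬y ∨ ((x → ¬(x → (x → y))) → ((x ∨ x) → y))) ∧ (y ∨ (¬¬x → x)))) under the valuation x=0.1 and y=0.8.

0.80

¬x: Gödel ¬ of 0.1 = 0 (operand ≠ 0)
(y ∨ ¬x) = max(0.8, 0) = 0.8
((y ∨ ¬x) ∧ x) = min(0.8, 0.1) = 0.1
(y ∨ ((y ∨ ¬x) ∧ x)) = max(0.8, 0.1) = 0.8
(y → (y ∨ ((y ∨ ¬x) ∧ x))): 0.8 ≤ 0.8, so result = 1
¬y: Gödel ¬ of 0.8 = 0 (operand ≠ 0)
(x → y): 0.1 ≤ 0.8, so result = 1
(x → (x → y)): 0.1 ≤ 1, so result = 1
¬(x → (x → y)): Gödel ¬ of 1 = 0 (operand ≠ 0)
(x → ¬(x → (x → y))): 0.1 > 0, so result = 0
(x ∨ x) = max(0.1, 0.1) = 0.1
((x ∨ x) → y): 0.1 ≤ 0.8, so result = 1
((x → ¬(x → (x → y))) → ((x ∨ x) → y)): 0 ≤ 1, so result = 1
(¬y ∨ ((x → ¬(x → (x → y))) → ((x ∨ x) → y))) = max(0, 1) = 1
¬x: Gödel ¬ of 0.1 = 0 (operand ≠ 0)
¬¬x: Gödel ¬ of 0 = 1 (operand is 0)
(¬¬x → x): 1 > 0.1, so result = 0.1
(y ∨ (¬¬x → x)) = max(0.8, 0.1) = 0.8
((¬y ∨ ((x → ¬(x → (x → y))) → ((x ∨ x) → y))) ∧ (y ∨ (¬¬x → x))) = min(1, 0.8) = 0.8
((y → (y ∨ ((y ∨ ¬x) ∧ x))) ∧ ((¬y ∨ ((x → ¬(x → (x → y))) → ((x ∨ x) → y))) ∧ (y ∨ (¬¬x → x)))) = min(1, 0.8) = 0.8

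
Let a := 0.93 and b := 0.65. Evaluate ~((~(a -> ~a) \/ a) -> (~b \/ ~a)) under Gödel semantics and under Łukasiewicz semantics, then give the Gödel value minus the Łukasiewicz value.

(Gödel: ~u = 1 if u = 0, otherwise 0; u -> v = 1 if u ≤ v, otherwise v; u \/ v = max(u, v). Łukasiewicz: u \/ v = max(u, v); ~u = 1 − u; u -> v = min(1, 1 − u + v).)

Gödel evaluation:
  ~a: Gödel ¬ of 0.93 = 0 (operand ≠ 0)
  (a -> ~a): 0.93 > 0, so result = 0
  ~(a -> ~a): Gödel ¬ of 0 = 1 (operand is 0)
  (~(a -> ~a) \/ a) = max(1, 0.93) = 1
  ~b: Gödel ¬ of 0.65 = 0 (operand ≠ 0)
  ~a: Gödel ¬ of 0.93 = 0 (operand ≠ 0)
  (~b \/ ~a) = max(0, 0) = 0
  ((~(a -> ~a) \/ a) -> (~b \/ ~a)): 1 > 0, so result = 0
  ~((~(a -> ~a) \/ a) -> (~b \/ ~a)): Gödel ¬ of 0 = 1 (operand is 0)
  Gödel value = 1
Łukasiewicz evaluation:
  ~a: Łukasiewicz ¬ gives 1 − 0.93 = 0.07
  (a -> ~a): min(1, 1 − 0.93 + 0.07) = 0.14
  ~(a -> ~a): Łukasiewicz ¬ gives 1 − 0.14 = 0.86
  (~(a -> ~a) \/ a) = max(0.86, 0.93) = 0.93
  ~b: Łukasiewicz ¬ gives 1 − 0.65 = 0.35
  ~a: Łukasiewicz ¬ gives 1 − 0.93 = 0.07
  (~b \/ ~a) = max(0.35, 0.07) = 0.35
  ((~(a -> ~a) \/ a) -> (~b \/ ~a)): min(1, 1 − 0.93 + 0.35) = 0.42
  ~((~(a -> ~a) \/ a) -> (~b \/ ~a)): Łukasiewicz ¬ gives 1 − 0.42 = 0.58
  Łukasiewicz value = 0.58
Difference: 1 − 0.58 = 0.42

0.42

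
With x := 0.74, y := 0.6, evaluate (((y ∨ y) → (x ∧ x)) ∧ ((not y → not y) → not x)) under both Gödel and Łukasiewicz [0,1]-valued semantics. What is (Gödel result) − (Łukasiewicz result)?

Gödel evaluation:
  (y ∨ y) = max(0.6, 0.6) = 0.6
  (x ∧ x) = min(0.74, 0.74) = 0.74
  ((y ∨ y) → (x ∧ x)): 0.6 ≤ 0.74, so result = 1
  not y: Gödel ¬ of 0.6 = 0 (operand ≠ 0)
  not y: Gödel ¬ of 0.6 = 0 (operand ≠ 0)
  (not y → not y): 0 ≤ 0, so result = 1
  not x: Gödel ¬ of 0.74 = 0 (operand ≠ 0)
  ((not y → not y) → not x): 1 > 0, so result = 0
  (((y ∨ y) → (x ∧ x)) ∧ ((not y → not y) → not x)) = min(1, 0) = 0
  Gödel value = 0
Łukasiewicz evaluation:
  (y ∨ y) = max(0.6, 0.6) = 0.6
  (x ∧ x) = min(0.74, 0.74) = 0.74
  ((y ∨ y) → (x ∧ x)): min(1, 1 − 0.6 + 0.74) = 1
  not y: Łukasiewicz ¬ gives 1 − 0.6 = 0.4
  not y: Łukasiewicz ¬ gives 1 − 0.6 = 0.4
  (not y → not y): min(1, 1 − 0.4 + 0.4) = 1
  not x: Łukasiewicz ¬ gives 1 − 0.74 = 0.26
  ((not y → not y) → not x): min(1, 1 − 1 + 0.26) = 0.26
  (((y ∨ y) → (x ∧ x)) ∧ ((not y → not y) → not x)) = min(1, 0.26) = 0.26
  Łukasiewicz value = 0.26
Difference: 0 − 0.26 = -0.26

-0.26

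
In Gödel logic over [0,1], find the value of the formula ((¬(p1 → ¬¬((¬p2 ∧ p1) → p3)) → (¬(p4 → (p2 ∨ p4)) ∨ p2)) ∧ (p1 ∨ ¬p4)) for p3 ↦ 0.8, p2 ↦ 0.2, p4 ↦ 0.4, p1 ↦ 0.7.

¬p2: Gödel ¬ of 0.2 = 0 (operand ≠ 0)
(¬p2 ∧ p1) = min(0, 0.7) = 0
((¬p2 ∧ p1) → p3): 0 ≤ 0.8, so result = 1
¬((¬p2 ∧ p1) → p3): Gödel ¬ of 1 = 0 (operand ≠ 0)
¬¬((¬p2 ∧ p1) → p3): Gödel ¬ of 0 = 1 (operand is 0)
(p1 → ¬¬((¬p2 ∧ p1) → p3)): 0.7 ≤ 1, so result = 1
¬(p1 → ¬¬((¬p2 ∧ p1) → p3)): Gödel ¬ of 1 = 0 (operand ≠ 0)
(p2 ∨ p4) = max(0.2, 0.4) = 0.4
(p4 → (p2 ∨ p4)): 0.4 ≤ 0.4, so result = 1
¬(p4 → (p2 ∨ p4)): Gödel ¬ of 1 = 0 (operand ≠ 0)
(¬(p4 → (p2 ∨ p4)) ∨ p2) = max(0, 0.2) = 0.2
(¬(p1 → ¬¬((¬p2 ∧ p1) → p3)) → (¬(p4 → (p2 ∨ p4)) ∨ p2)): 0 ≤ 0.2, so result = 1
¬p4: Gödel ¬ of 0.4 = 0 (operand ≠ 0)
(p1 ∨ ¬p4) = max(0.7, 0) = 0.7
((¬(p1 → ¬¬((¬p2 ∧ p1) → p3)) → (¬(p4 → (p2 ∨ p4)) ∨ p2)) ∧ (p1 ∨ ¬p4)) = min(1, 0.7) = 0.7

0.70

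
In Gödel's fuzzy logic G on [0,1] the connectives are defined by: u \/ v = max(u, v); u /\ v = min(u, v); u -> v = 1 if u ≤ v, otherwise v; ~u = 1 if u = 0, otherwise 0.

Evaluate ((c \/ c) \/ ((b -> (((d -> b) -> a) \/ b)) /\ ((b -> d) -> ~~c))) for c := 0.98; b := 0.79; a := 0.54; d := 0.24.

(c \/ c) = max(0.98, 0.98) = 0.98
(d -> b): 0.24 ≤ 0.79, so result = 1
((d -> b) -> a): 1 > 0.54, so result = 0.54
(((d -> b) -> a) \/ b) = max(0.54, 0.79) = 0.79
(b -> (((d -> b) -> a) \/ b)): 0.79 ≤ 0.79, so result = 1
(b -> d): 0.79 > 0.24, so result = 0.24
~c: Gödel ¬ of 0.98 = 0 (operand ≠ 0)
~~c: Gödel ¬ of 0 = 1 (operand is 0)
((b -> d) -> ~~c): 0.24 ≤ 1, so result = 1
((b -> (((d -> b) -> a) \/ b)) /\ ((b -> d) -> ~~c)) = min(1, 1) = 1
((c \/ c) \/ ((b -> (((d -> b) -> a) \/ b)) /\ ((b -> d) -> ~~c))) = max(0.98, 1) = 1

1.00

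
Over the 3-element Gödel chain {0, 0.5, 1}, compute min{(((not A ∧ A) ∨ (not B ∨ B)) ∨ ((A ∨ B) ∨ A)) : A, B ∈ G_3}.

0.50

The minimum is attained at A = 0, B = 0.5:
  not A: Gödel ¬ of 0 = 1 (operand is 0)
  (not A ∧ A) = min(1, 0) = 0
  not B: Gödel ¬ of 0.5 = 0 (operand ≠ 0)
  (not B ∨ B) = max(0, 0.5) = 0.5
  ((not A ∧ A) ∨ (not B ∨ B)) = max(0, 0.5) = 0.5
  (A ∨ B) = max(0, 0.5) = 0.5
  ((A ∨ B) ∨ A) = max(0.5, 0) = 0.5
  (((not A ∧ A) ∨ (not B ∨ B)) ∨ ((A ∨ B) ∨ A)) = max(0.5, 0.5) = 0.5
Checking all 9 assignments confirms none give a value below 0.50.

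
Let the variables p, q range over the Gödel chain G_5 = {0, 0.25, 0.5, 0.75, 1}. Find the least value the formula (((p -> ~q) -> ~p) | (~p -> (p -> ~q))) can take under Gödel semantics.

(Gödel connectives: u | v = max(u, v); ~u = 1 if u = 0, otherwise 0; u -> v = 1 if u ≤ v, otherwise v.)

1.00

Every assignment gives 1. For instance at p = 0, q = 0:
  ~q: Gödel ¬ of 0 = 1 (operand is 0)
  (p -> ~q): 0 ≤ 1, so result = 1
  ~p: Gödel ¬ of 0 = 1 (operand is 0)
  ((p -> ~q) -> ~p): 1 ≤ 1, so result = 1
  ~p: Gödel ¬ of 0 = 1 (operand is 0)
  ~q: Gödel ¬ of 0 = 1 (operand is 0)
  (p -> ~q): 0 ≤ 1, so result = 1
  (~p -> (p -> ~q)): 1 ≤ 1, so result = 1
  (((p -> ~q) -> ~p) | (~p -> (p -> ~q))) = max(1, 1) = 1
All 25 assignments give value 1 — the formula is a G_5-tautology.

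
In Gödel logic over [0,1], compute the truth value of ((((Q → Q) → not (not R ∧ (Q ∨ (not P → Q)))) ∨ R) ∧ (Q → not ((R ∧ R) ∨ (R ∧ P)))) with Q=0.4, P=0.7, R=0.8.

0.00

(Q → Q): 0.4 ≤ 0.4, so result = 1
not R: Gödel ¬ of 0.8 = 0 (operand ≠ 0)
not P: Gödel ¬ of 0.7 = 0 (operand ≠ 0)
(not P → Q): 0 ≤ 0.4, so result = 1
(Q ∨ (not P → Q)) = max(0.4, 1) = 1
(not R ∧ (Q ∨ (not P → Q))) = min(0, 1) = 0
not (not R ∧ (Q ∨ (not P → Q))): Gödel ¬ of 0 = 1 (operand is 0)
((Q → Q) → not (not R ∧ (Q ∨ (not P → Q)))): 1 ≤ 1, so result = 1
(((Q → Q) → not (not R ∧ (Q ∨ (not P → Q)))) ∨ R) = max(1, 0.8) = 1
(R ∧ R) = min(0.8, 0.8) = 0.8
(R ∧ P) = min(0.8, 0.7) = 0.7
((R ∧ R) ∨ (R ∧ P)) = max(0.8, 0.7) = 0.8
not ((R ∧ R) ∨ (R ∧ P)): Gödel ¬ of 0.8 = 0 (operand ≠ 0)
(Q → not ((R ∧ R) ∨ (R ∧ P))): 0.4 > 0, so result = 0
((((Q → Q) → not (not R ∧ (Q ∨ (not P → Q)))) ∨ R) ∧ (Q → not ((R ∧ R) ∨ (R ∧ P)))) = min(1, 0) = 0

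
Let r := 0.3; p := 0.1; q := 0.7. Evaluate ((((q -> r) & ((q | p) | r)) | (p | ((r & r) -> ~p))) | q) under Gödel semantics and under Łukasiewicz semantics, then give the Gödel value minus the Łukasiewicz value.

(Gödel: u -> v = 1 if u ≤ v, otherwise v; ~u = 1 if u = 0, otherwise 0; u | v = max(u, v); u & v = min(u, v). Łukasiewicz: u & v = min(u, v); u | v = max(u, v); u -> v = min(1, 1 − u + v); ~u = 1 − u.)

Gödel evaluation:
  (q -> r): 0.7 > 0.3, so result = 0.3
  (q | p) = max(0.7, 0.1) = 0.7
  ((q | p) | r) = max(0.7, 0.3) = 0.7
  ((q -> r) & ((q | p) | r)) = min(0.3, 0.7) = 0.3
  (r & r) = min(0.3, 0.3) = 0.3
  ~p: Gödel ¬ of 0.1 = 0 (operand ≠ 0)
  ((r & r) -> ~p): 0.3 > 0, so result = 0
  (p | ((r & r) -> ~p)) = max(0.1, 0) = 0.1
  (((q -> r) & ((q | p) | r)) | (p | ((r & r) -> ~p))) = max(0.3, 0.1) = 0.3
  ((((q -> r) & ((q | p) | r)) | (p | ((r & r) -> ~p))) | q) = max(0.3, 0.7) = 0.7
  Gödel value = 0.7
Łukasiewicz evaluation:
  (q -> r): min(1, 1 − 0.7 + 0.3) = 0.6
  (q | p) = max(0.7, 0.1) = 0.7
  ((q | p) | r) = max(0.7, 0.3) = 0.7
  ((q -> r) & ((q | p) | r)) = min(0.6, 0.7) = 0.6
  (r & r) = min(0.3, 0.3) = 0.3
  ~p: Łukasiewicz ¬ gives 1 − 0.1 = 0.9
  ((r & r) -> ~p): min(1, 1 − 0.3 + 0.9) = 1
  (p | ((r & r) -> ~p)) = max(0.1, 1) = 1
  (((q -> r) & ((q | p) | r)) | (p | ((r & r) -> ~p))) = max(0.6, 1) = 1
  ((((q -> r) & ((q | p) | r)) | (p | ((r & r) -> ~p))) | q) = max(1, 0.7) = 1
  Łukasiewicz value = 1
Difference: 0.7 − 1 = -0.30

-0.30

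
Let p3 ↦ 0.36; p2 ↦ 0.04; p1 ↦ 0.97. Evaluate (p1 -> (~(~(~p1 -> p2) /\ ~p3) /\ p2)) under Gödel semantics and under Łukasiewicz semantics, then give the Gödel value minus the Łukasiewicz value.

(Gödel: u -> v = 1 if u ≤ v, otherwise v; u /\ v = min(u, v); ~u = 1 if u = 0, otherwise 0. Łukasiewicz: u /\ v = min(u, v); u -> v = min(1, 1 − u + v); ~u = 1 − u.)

Gödel evaluation:
  ~p1: Gödel ¬ of 0.97 = 0 (operand ≠ 0)
  (~p1 -> p2): 0 ≤ 0.04, so result = 1
  ~(~p1 -> p2): Gödel ¬ of 1 = 0 (operand ≠ 0)
  ~p3: Gödel ¬ of 0.36 = 0 (operand ≠ 0)
  (~(~p1 -> p2) /\ ~p3) = min(0, 0) = 0
  ~(~(~p1 -> p2) /\ ~p3): Gödel ¬ of 0 = 1 (operand is 0)
  (~(~(~p1 -> p2) /\ ~p3) /\ p2) = min(1, 0.04) = 0.04
  (p1 -> (~(~(~p1 -> p2) /\ ~p3) /\ p2)): 0.97 > 0.04, so result = 0.04
  Gödel value = 0.04
Łukasiewicz evaluation:
  ~p1: Łukasiewicz ¬ gives 1 − 0.97 = 0.03
  (~p1 -> p2): min(1, 1 − 0.03 + 0.04) = 1
  ~(~p1 -> p2): Łukasiewicz ¬ gives 1 − 1 = 0
  ~p3: Łukasiewicz ¬ gives 1 − 0.36 = 0.64
  (~(~p1 -> p2) /\ ~p3) = min(0, 0.64) = 0
  ~(~(~p1 -> p2) /\ ~p3): Łukasiewicz ¬ gives 1 − 0 = 1
  (~(~(~p1 -> p2) /\ ~p3) /\ p2) = min(1, 0.04) = 0.04
  (p1 -> (~(~(~p1 -> p2) /\ ~p3) /\ p2)): min(1, 1 − 0.97 + 0.04) = 0.07
  Łukasiewicz value = 0.07
Difference: 0.04 − 0.07 = -0.03

-0.03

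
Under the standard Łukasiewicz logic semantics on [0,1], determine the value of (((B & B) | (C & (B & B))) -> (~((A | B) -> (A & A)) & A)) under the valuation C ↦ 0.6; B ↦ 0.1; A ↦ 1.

(B & B) = min(0.1, 0.1) = 0.1
(B & B) = min(0.1, 0.1) = 0.1
(C & (B & B)) = min(0.6, 0.1) = 0.1
((B & B) | (C & (B & B))) = max(0.1, 0.1) = 0.1
(A | B) = max(1, 0.1) = 1
(A & A) = min(1, 1) = 1
((A | B) -> (A & A)): min(1, 1 − 1 + 1) = 1
~((A | B) -> (A & A)): Łukasiewicz ¬ gives 1 − 1 = 0
(~((A | B) -> (A & A)) & A) = min(0, 1) = 0
(((B & B) | (C & (B & B))) -> (~((A | B) -> (A & A)) & A)): min(1, 1 − 0.1 + 0) = 0.9

0.90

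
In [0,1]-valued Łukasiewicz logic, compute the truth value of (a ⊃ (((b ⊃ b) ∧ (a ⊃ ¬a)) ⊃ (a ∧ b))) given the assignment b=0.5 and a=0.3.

1.00

(b ⊃ b): min(1, 1 − 0.5 + 0.5) = 1
¬a: Łukasiewicz ¬ gives 1 − 0.3 = 0.7
(a ⊃ ¬a): min(1, 1 − 0.3 + 0.7) = 1
((b ⊃ b) ∧ (a ⊃ ¬a)) = min(1, 1) = 1
(a ∧ b) = min(0.3, 0.5) = 0.3
(((b ⊃ b) ∧ (a ⊃ ¬a)) ⊃ (a ∧ b)): min(1, 1 − 1 + 0.3) = 0.3
(a ⊃ (((b ⊃ b) ∧ (a ⊃ ¬a)) ⊃ (a ∧ b))): min(1, 1 − 0.3 + 0.3) = 1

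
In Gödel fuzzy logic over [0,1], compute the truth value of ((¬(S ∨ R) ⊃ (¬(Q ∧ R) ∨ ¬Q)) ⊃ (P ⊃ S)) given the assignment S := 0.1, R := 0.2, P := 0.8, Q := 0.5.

(S ∨ R) = max(0.1, 0.2) = 0.2
¬(S ∨ R): Gödel ¬ of 0.2 = 0 (operand ≠ 0)
(Q ∧ R) = min(0.5, 0.2) = 0.2
¬(Q ∧ R): Gödel ¬ of 0.2 = 0 (operand ≠ 0)
¬Q: Gödel ¬ of 0.5 = 0 (operand ≠ 0)
(¬(Q ∧ R) ∨ ¬Q) = max(0, 0) = 0
(¬(S ∨ R) ⊃ (¬(Q ∧ R) ∨ ¬Q)): 0 ≤ 0, so result = 1
(P ⊃ S): 0.8 > 0.1, so result = 0.1
((¬(S ∨ R) ⊃ (¬(Q ∧ R) ∨ ¬Q)) ⊃ (P ⊃ S)): 1 > 0.1, so result = 0.1

0.10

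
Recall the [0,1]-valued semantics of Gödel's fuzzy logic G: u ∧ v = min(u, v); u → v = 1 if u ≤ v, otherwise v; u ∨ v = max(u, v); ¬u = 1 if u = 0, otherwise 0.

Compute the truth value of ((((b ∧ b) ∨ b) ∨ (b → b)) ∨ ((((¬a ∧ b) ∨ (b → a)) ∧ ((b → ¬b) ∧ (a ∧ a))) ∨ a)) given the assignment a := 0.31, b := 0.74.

1.00

(b ∧ b) = min(0.74, 0.74) = 0.74
((b ∧ b) ∨ b) = max(0.74, 0.74) = 0.74
(b → b): 0.74 ≤ 0.74, so result = 1
(((b ∧ b) ∨ b) ∨ (b → b)) = max(0.74, 1) = 1
¬a: Gödel ¬ of 0.31 = 0 (operand ≠ 0)
(¬a ∧ b) = min(0, 0.74) = 0
(b → a): 0.74 > 0.31, so result = 0.31
((¬a ∧ b) ∨ (b → a)) = max(0, 0.31) = 0.31
¬b: Gödel ¬ of 0.74 = 0 (operand ≠ 0)
(b → ¬b): 0.74 > 0, so result = 0
(a ∧ a) = min(0.31, 0.31) = 0.31
((b → ¬b) ∧ (a ∧ a)) = min(0, 0.31) = 0
(((¬a ∧ b) ∨ (b → a)) ∧ ((b → ¬b) ∧ (a ∧ a))) = min(0.31, 0) = 0
((((¬a ∧ b) ∨ (b → a)) ∧ ((b → ¬b) ∧ (a ∧ a))) ∨ a) = max(0, 0.31) = 0.31
((((b ∧ b) ∨ b) ∨ (b → b)) ∨ ((((¬a ∧ b) ∨ (b → a)) ∧ ((b → ¬b) ∧ (a ∧ a))) ∨ a)) = max(1, 0.31) = 1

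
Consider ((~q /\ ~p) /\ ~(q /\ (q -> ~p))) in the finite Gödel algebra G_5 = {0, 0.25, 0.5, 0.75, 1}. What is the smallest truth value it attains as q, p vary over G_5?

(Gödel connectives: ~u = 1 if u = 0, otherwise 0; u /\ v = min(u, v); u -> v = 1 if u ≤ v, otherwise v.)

The minimum is attained at q = 0, p = 0.25:
  ~q: Gödel ¬ of 0 = 1 (operand is 0)
  ~p: Gödel ¬ of 0.25 = 0 (operand ≠ 0)
  (~q /\ ~p) = min(1, 0) = 0
  ~p: Gödel ¬ of 0.25 = 0 (operand ≠ 0)
  (q -> ~p): 0 ≤ 0, so result = 1
  (q /\ (q -> ~p)) = min(0, 1) = 0
  ~(q /\ (q -> ~p)): Gödel ¬ of 0 = 1 (operand is 0)
  ((~q /\ ~p) /\ ~(q /\ (q -> ~p))) = min(0, 1) = 0
Checking all 25 assignments confirms none give a value below 0.00.

0.00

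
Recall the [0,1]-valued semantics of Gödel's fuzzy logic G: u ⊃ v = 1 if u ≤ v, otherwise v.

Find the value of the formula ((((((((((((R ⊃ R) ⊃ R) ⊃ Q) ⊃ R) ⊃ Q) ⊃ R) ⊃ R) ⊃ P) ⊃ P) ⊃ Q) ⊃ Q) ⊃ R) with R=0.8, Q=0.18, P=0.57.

0.80

(R ⊃ R): 0.8 ≤ 0.8, so result = 1
((R ⊃ R) ⊃ R): 1 > 0.8, so result = 0.8
(((R ⊃ R) ⊃ R) ⊃ Q): 0.8 > 0.18, so result = 0.18
((((R ⊃ R) ⊃ R) ⊃ Q) ⊃ R): 0.18 ≤ 0.8, so result = 1
(((((R ⊃ R) ⊃ R) ⊃ Q) ⊃ R) ⊃ Q): 1 > 0.18, so result = 0.18
((((((R ⊃ R) ⊃ R) ⊃ Q) ⊃ R) ⊃ Q) ⊃ R): 0.18 ≤ 0.8, so result = 1
(((((((R ⊃ R) ⊃ R) ⊃ Q) ⊃ R) ⊃ Q) ⊃ R) ⊃ R): 1 > 0.8, so result = 0.8
((((((((R ⊃ R) ⊃ R) ⊃ Q) ⊃ R) ⊃ Q) ⊃ R) ⊃ R) ⊃ P): 0.8 > 0.57, so result = 0.57
(((((((((R ⊃ R) ⊃ R) ⊃ Q) ⊃ R) ⊃ Q) ⊃ R) ⊃ R) ⊃ P) ⊃ P): 0.57 ≤ 0.57, so result = 1
((((((((((R ⊃ R) ⊃ R) ⊃ Q) ⊃ R) ⊃ Q) ⊃ R) ⊃ R) ⊃ P) ⊃ P) ⊃ Q): 1 > 0.18, so result = 0.18
(((((((((((R ⊃ R) ⊃ R) ⊃ Q) ⊃ R) ⊃ Q) ⊃ R) ⊃ R) ⊃ P) ⊃ P) ⊃ Q) ⊃ Q): 0.18 ≤ 0.18, so result = 1
((((((((((((R ⊃ R) ⊃ R) ⊃ Q) ⊃ R) ⊃ Q) ⊃ R) ⊃ R) ⊃ P) ⊃ P) ⊃ Q) ⊃ Q) ⊃ R): 1 > 0.8, so result = 0.8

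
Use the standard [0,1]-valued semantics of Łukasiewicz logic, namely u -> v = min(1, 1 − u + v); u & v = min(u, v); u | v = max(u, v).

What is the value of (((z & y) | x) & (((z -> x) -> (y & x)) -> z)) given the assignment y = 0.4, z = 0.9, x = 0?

0.40

(z & y) = min(0.9, 0.4) = 0.4
((z & y) | x) = max(0.4, 0) = 0.4
(z -> x): min(1, 1 − 0.9 + 0) = 0.1
(y & x) = min(0.4, 0) = 0
((z -> x) -> (y & x)): min(1, 1 − 0.1 + 0) = 0.9
(((z -> x) -> (y & x)) -> z): min(1, 1 − 0.9 + 0.9) = 1
(((z & y) | x) & (((z -> x) -> (y & x)) -> z)) = min(0.4, 1) = 0.4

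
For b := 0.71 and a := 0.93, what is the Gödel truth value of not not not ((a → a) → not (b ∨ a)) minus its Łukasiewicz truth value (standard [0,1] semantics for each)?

Gödel evaluation:
  (a → a): 0.93 ≤ 0.93, so result = 1
  (b ∨ a) = max(0.71, 0.93) = 0.93
  not (b ∨ a): Gödel ¬ of 0.93 = 0 (operand ≠ 0)
  ((a → a) → not (b ∨ a)): 1 > 0, so result = 0
  not ((a → a) → not (b ∨ a)): Gödel ¬ of 0 = 1 (operand is 0)
  not not ((a → a) → not (b ∨ a)): Gödel ¬ of 1 = 0 (operand ≠ 0)
  not not not ((a → a) → not (b ∨ a)): Gödel ¬ of 0 = 1 (operand is 0)
  Gödel value = 1
Łukasiewicz evaluation:
  (a → a): min(1, 1 − 0.93 + 0.93) = 1
  (b ∨ a) = max(0.71, 0.93) = 0.93
  not (b ∨ a): Łukasiewicz ¬ gives 1 − 0.93 = 0.07
  ((a → a) → not (b ∨ a)): min(1, 1 − 1 + 0.07) = 0.07
  not ((a → a) → not (b ∨ a)): Łukasiewicz ¬ gives 1 − 0.07 = 0.93
  not not ((a → a) → not (b ∨ a)): Łukasiewicz ¬ gives 1 − 0.93 = 0.07
  not not not ((a → a) → not (b ∨ a)): Łukasiewicz ¬ gives 1 − 0.07 = 0.93
  Łukasiewicz value = 0.93
Difference: 1 − 0.93 = 0.07

0.07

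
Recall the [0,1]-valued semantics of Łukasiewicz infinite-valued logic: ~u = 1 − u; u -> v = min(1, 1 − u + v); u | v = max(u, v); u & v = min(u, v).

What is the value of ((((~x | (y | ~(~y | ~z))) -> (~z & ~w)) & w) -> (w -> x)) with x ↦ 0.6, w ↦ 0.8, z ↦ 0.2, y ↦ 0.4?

~x: Łukasiewicz ¬ gives 1 − 0.6 = 0.4
~y: Łukasiewicz ¬ gives 1 − 0.4 = 0.6
~z: Łukasiewicz ¬ gives 1 − 0.2 = 0.8
(~y | ~z) = max(0.6, 0.8) = 0.8
~(~y | ~z): Łukasiewicz ¬ gives 1 − 0.8 = 0.2
(y | ~(~y | ~z)) = max(0.4, 0.2) = 0.4
(~x | (y | ~(~y | ~z))) = max(0.4, 0.4) = 0.4
~z: Łukasiewicz ¬ gives 1 − 0.2 = 0.8
~w: Łukasiewicz ¬ gives 1 − 0.8 = 0.2
(~z & ~w) = min(0.8, 0.2) = 0.2
((~x | (y | ~(~y | ~z))) -> (~z & ~w)): min(1, 1 − 0.4 + 0.2) = 0.8
(((~x | (y | ~(~y | ~z))) -> (~z & ~w)) & w) = min(0.8, 0.8) = 0.8
(w -> x): min(1, 1 − 0.8 + 0.6) = 0.8
((((~x | (y | ~(~y | ~z))) -> (~z & ~w)) & w) -> (w -> x)): min(1, 1 − 0.8 + 0.8) = 1

1.00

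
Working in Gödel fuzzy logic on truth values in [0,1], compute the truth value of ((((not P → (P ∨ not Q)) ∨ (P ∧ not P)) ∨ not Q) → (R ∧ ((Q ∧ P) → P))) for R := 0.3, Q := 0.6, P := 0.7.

0.30

not P: Gödel ¬ of 0.7 = 0 (operand ≠ 0)
not Q: Gödel ¬ of 0.6 = 0 (operand ≠ 0)
(P ∨ not Q) = max(0.7, 0) = 0.7
(not P → (P ∨ not Q)): 0 ≤ 0.7, so result = 1
not P: Gödel ¬ of 0.7 = 0 (operand ≠ 0)
(P ∧ not P) = min(0.7, 0) = 0
((not P → (P ∨ not Q)) ∨ (P ∧ not P)) = max(1, 0) = 1
not Q: Gödel ¬ of 0.6 = 0 (operand ≠ 0)
(((not P → (P ∨ not Q)) ∨ (P ∧ not P)) ∨ not Q) = max(1, 0) = 1
(Q ∧ P) = min(0.6, 0.7) = 0.6
((Q ∧ P) → P): 0.6 ≤ 0.7, so result = 1
(R ∧ ((Q ∧ P) → P)) = min(0.3, 1) = 0.3
((((not P → (P ∨ not Q)) ∨ (P ∧ not P)) ∨ not Q) → (R ∧ ((Q ∧ P) → P))): 1 > 0.3, so result = 0.3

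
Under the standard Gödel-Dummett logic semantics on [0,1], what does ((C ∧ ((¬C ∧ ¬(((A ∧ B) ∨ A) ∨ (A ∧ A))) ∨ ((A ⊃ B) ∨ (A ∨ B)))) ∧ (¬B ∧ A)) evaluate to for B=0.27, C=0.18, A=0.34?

0.00

¬C: Gödel ¬ of 0.18 = 0 (operand ≠ 0)
(A ∧ B) = min(0.34, 0.27) = 0.27
((A ∧ B) ∨ A) = max(0.27, 0.34) = 0.34
(A ∧ A) = min(0.34, 0.34) = 0.34
(((A ∧ B) ∨ A) ∨ (A ∧ A)) = max(0.34, 0.34) = 0.34
¬(((A ∧ B) ∨ A) ∨ (A ∧ A)): Gödel ¬ of 0.34 = 0 (operand ≠ 0)
(¬C ∧ ¬(((A ∧ B) ∨ A) ∨ (A ∧ A))) = min(0, 0) = 0
(A ⊃ B): 0.34 > 0.27, so result = 0.27
(A ∨ B) = max(0.34, 0.27) = 0.34
((A ⊃ B) ∨ (A ∨ B)) = max(0.27, 0.34) = 0.34
((¬C ∧ ¬(((A ∧ B) ∨ A) ∨ (A ∧ A))) ∨ ((A ⊃ B) ∨ (A ∨ B))) = max(0, 0.34) = 0.34
(C ∧ ((¬C ∧ ¬(((A ∧ B) ∨ A) ∨ (A ∧ A))) ∨ ((A ⊃ B) ∨ (A ∨ B)))) = min(0.18, 0.34) = 0.18
¬B: Gödel ¬ of 0.27 = 0 (operand ≠ 0)
(¬B ∧ A) = min(0, 0.34) = 0
((C ∧ ((¬C ∧ ¬(((A ∧ B) ∨ A) ∨ (A ∧ A))) ∨ ((A ⊃ B) ∨ (A ∨ B)))) ∧ (¬B ∧ A)) = min(0.18, 0) = 0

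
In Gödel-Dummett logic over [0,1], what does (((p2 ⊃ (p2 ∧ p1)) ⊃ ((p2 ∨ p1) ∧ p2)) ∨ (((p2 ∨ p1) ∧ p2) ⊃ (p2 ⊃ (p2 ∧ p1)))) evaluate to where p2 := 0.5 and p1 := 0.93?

(p2 ∧ p1) = min(0.5, 0.93) = 0.5
(p2 ⊃ (p2 ∧ p1)): 0.5 ≤ 0.5, so result = 1
(p2 ∨ p1) = max(0.5, 0.93) = 0.93
((p2 ∨ p1) ∧ p2) = min(0.93, 0.5) = 0.5
((p2 ⊃ (p2 ∧ p1)) ⊃ ((p2 ∨ p1) ∧ p2)): 1 > 0.5, so result = 0.5
(p2 ∨ p1) = max(0.5, 0.93) = 0.93
((p2 ∨ p1) ∧ p2) = min(0.93, 0.5) = 0.5
(p2 ∧ p1) = min(0.5, 0.93) = 0.5
(p2 ⊃ (p2 ∧ p1)): 0.5 ≤ 0.5, so result = 1
(((p2 ∨ p1) ∧ p2) ⊃ (p2 ⊃ (p2 ∧ p1))): 0.5 ≤ 1, so result = 1
(((p2 ⊃ (p2 ∧ p1)) ⊃ ((p2 ∨ p1) ∧ p2)) ∨ (((p2 ∨ p1) ∧ p2) ⊃ (p2 ⊃ (p2 ∧ p1)))) = max(0.5, 1) = 1

1.00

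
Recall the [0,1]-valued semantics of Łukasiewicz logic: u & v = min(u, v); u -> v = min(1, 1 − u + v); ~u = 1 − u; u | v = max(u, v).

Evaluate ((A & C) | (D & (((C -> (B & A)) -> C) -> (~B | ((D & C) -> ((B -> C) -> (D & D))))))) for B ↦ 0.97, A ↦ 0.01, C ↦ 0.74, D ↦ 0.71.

0.71

(A & C) = min(0.01, 0.74) = 0.01
(B & A) = min(0.97, 0.01) = 0.01
(C -> (B & A)): min(1, 1 − 0.74 + 0.01) = 0.27
((C -> (B & A)) -> C): min(1, 1 − 0.27 + 0.74) = 1
~B: Łukasiewicz ¬ gives 1 − 0.97 = 0.03
(D & C) = min(0.71, 0.74) = 0.71
(B -> C): min(1, 1 − 0.97 + 0.74) = 0.77
(D & D) = min(0.71, 0.71) = 0.71
((B -> C) -> (D & D)): min(1, 1 − 0.77 + 0.71) = 0.94
((D & C) -> ((B -> C) -> (D & D))): min(1, 1 − 0.71 + 0.94) = 1
(~B | ((D & C) -> ((B -> C) -> (D & D)))) = max(0.03, 1) = 1
(((C -> (B & A)) -> C) -> (~B | ((D & C) -> ((B -> C) -> (D & D))))): min(1, 1 − 1 + 1) = 1
(D & (((C -> (B & A)) -> C) -> (~B | ((D & C) -> ((B -> C) -> (D & D)))))) = min(0.71, 1) = 0.71
((A & C) | (D & (((C -> (B & A)) -> C) -> (~B | ((D & C) -> ((B -> C) -> (D & D))))))) = max(0.01, 0.71) = 0.71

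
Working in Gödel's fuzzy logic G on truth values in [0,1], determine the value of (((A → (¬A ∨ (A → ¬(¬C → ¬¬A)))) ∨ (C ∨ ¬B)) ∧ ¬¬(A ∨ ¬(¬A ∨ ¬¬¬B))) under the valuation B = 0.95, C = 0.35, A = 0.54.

¬A: Gödel ¬ of 0.54 = 0 (operand ≠ 0)
¬C: Gödel ¬ of 0.35 = 0 (operand ≠ 0)
¬A: Gödel ¬ of 0.54 = 0 (operand ≠ 0)
¬¬A: Gödel ¬ of 0 = 1 (operand is 0)
(¬C → ¬¬A): 0 ≤ 1, so result = 1
¬(¬C → ¬¬A): Gödel ¬ of 1 = 0 (operand ≠ 0)
(A → ¬(¬C → ¬¬A)): 0.54 > 0, so result = 0
(¬A ∨ (A → ¬(¬C → ¬¬A))) = max(0, 0) = 0
(A → (¬A ∨ (A → ¬(¬C → ¬¬A)))): 0.54 > 0, so result = 0
¬B: Gödel ¬ of 0.95 = 0 (operand ≠ 0)
(C ∨ ¬B) = max(0.35, 0) = 0.35
((A → (¬A ∨ (A → ¬(¬C → ¬¬A)))) ∨ (C ∨ ¬B)) = max(0, 0.35) = 0.35
¬A: Gödel ¬ of 0.54 = 0 (operand ≠ 0)
¬B: Gödel ¬ of 0.95 = 0 (operand ≠ 0)
¬¬B: Gödel ¬ of 0 = 1 (operand is 0)
¬¬¬B: Gödel ¬ of 1 = 0 (operand ≠ 0)
(¬A ∨ ¬¬¬B) = max(0, 0) = 0
¬(¬A ∨ ¬¬¬B): Gödel ¬ of 0 = 1 (operand is 0)
(A ∨ ¬(¬A ∨ ¬¬¬B)) = max(0.54, 1) = 1
¬(A ∨ ¬(¬A ∨ ¬¬¬B)): Gödel ¬ of 1 = 0 (operand ≠ 0)
¬¬(A ∨ ¬(¬A ∨ ¬¬¬B)): Gödel ¬ of 0 = 1 (operand is 0)
(((A → (¬A ∨ (A → ¬(¬C → ¬¬A)))) ∨ (C ∨ ¬B)) ∧ ¬¬(A ∨ ¬(¬A ∨ ¬¬¬B))) = min(0.35, 1) = 0.35

0.35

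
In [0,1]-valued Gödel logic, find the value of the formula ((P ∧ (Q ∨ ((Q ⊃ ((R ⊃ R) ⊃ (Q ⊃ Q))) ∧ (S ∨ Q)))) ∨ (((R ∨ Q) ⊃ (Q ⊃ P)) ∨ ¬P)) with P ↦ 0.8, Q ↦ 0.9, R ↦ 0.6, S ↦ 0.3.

0.80

(R ⊃ R): 0.6 ≤ 0.6, so result = 1
(Q ⊃ Q): 0.9 ≤ 0.9, so result = 1
((R ⊃ R) ⊃ (Q ⊃ Q)): 1 ≤ 1, so result = 1
(Q ⊃ ((R ⊃ R) ⊃ (Q ⊃ Q))): 0.9 ≤ 1, so result = 1
(S ∨ Q) = max(0.3, 0.9) = 0.9
((Q ⊃ ((R ⊃ R) ⊃ (Q ⊃ Q))) ∧ (S ∨ Q)) = min(1, 0.9) = 0.9
(Q ∨ ((Q ⊃ ((R ⊃ R) ⊃ (Q ⊃ Q))) ∧ (S ∨ Q))) = max(0.9, 0.9) = 0.9
(P ∧ (Q ∨ ((Q ⊃ ((R ⊃ R) ⊃ (Q ⊃ Q))) ∧ (S ∨ Q)))) = min(0.8, 0.9) = 0.8
(R ∨ Q) = max(0.6, 0.9) = 0.9
(Q ⊃ P): 0.9 > 0.8, so result = 0.8
((R ∨ Q) ⊃ (Q ⊃ P)): 0.9 > 0.8, so result = 0.8
¬P: Gödel ¬ of 0.8 = 0 (operand ≠ 0)
(((R ∨ Q) ⊃ (Q ⊃ P)) ∨ ¬P) = max(0.8, 0) = 0.8
((P ∧ (Q ∨ ((Q ⊃ ((R ⊃ R) ⊃ (Q ⊃ Q))) ∧ (S ∨ Q)))) ∨ (((R ∨ Q) ⊃ (Q ⊃ P)) ∨ ¬P)) = max(0.8, 0.8) = 0.8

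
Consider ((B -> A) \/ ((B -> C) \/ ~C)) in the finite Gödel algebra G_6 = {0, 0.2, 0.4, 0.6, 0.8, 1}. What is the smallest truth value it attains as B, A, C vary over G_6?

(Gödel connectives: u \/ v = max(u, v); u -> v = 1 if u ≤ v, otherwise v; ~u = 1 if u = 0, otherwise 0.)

0.20

The minimum is attained at B = 0.4, A = 0, C = 0.2:
  (B -> A): 0.4 > 0, so result = 0
  (B -> C): 0.4 > 0.2, so result = 0.2
  ~C: Gödel ¬ of 0.2 = 0 (operand ≠ 0)
  ((B -> C) \/ ~C) = max(0.2, 0) = 0.2
  ((B -> A) \/ ((B -> C) \/ ~C)) = max(0, 0.2) = 0.2
Checking all 216 assignments confirms none give a value below 0.20.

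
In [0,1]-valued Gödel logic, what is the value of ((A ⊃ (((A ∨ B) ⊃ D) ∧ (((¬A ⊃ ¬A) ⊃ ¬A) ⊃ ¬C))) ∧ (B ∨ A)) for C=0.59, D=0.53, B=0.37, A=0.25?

0.37

(A ∨ B) = max(0.25, 0.37) = 0.37
((A ∨ B) ⊃ D): 0.37 ≤ 0.53, so result = 1
¬A: Gödel ¬ of 0.25 = 0 (operand ≠ 0)
¬A: Gödel ¬ of 0.25 = 0 (operand ≠ 0)
(¬A ⊃ ¬A): 0 ≤ 0, so result = 1
¬A: Gödel ¬ of 0.25 = 0 (operand ≠ 0)
((¬A ⊃ ¬A) ⊃ ¬A): 1 > 0, so result = 0
¬C: Gödel ¬ of 0.59 = 0 (operand ≠ 0)
(((¬A ⊃ ¬A) ⊃ ¬A) ⊃ ¬C): 0 ≤ 0, so result = 1
(((A ∨ B) ⊃ D) ∧ (((¬A ⊃ ¬A) ⊃ ¬A) ⊃ ¬C)) = min(1, 1) = 1
(A ⊃ (((A ∨ B) ⊃ D) ∧ (((¬A ⊃ ¬A) ⊃ ¬A) ⊃ ¬C))): 0.25 ≤ 1, so result = 1
(B ∨ A) = max(0.37, 0.25) = 0.37
((A ⊃ (((A ∨ B) ⊃ D) ∧ (((¬A ⊃ ¬A) ⊃ ¬A) ⊃ ¬C))) ∧ (B ∨ A)) = min(1, 0.37) = 0.37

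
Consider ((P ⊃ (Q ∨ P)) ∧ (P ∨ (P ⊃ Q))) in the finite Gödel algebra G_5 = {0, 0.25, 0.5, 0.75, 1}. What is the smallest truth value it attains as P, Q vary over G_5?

The minimum is attained at P = 0.25, Q = 0:
  (Q ∨ P) = max(0, 0.25) = 0.25
  (P ⊃ (Q ∨ P)): 0.25 ≤ 0.25, so result = 1
  (P ⊃ Q): 0.25 > 0, so result = 0
  (P ∨ (P ⊃ Q)) = max(0.25, 0) = 0.25
  ((P ⊃ (Q ∨ P)) ∧ (P ∨ (P ⊃ Q))) = min(1, 0.25) = 0.25
Checking all 25 assignments confirms none give a value below 0.25.

0.25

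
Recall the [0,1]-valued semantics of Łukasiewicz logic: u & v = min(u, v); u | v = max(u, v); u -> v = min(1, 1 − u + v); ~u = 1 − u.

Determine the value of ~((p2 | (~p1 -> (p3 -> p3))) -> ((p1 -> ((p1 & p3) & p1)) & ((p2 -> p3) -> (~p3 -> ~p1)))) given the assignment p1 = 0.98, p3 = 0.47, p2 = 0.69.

~p1: Łukasiewicz ¬ gives 1 − 0.98 = 0.02
(p3 -> p3): min(1, 1 − 0.47 + 0.47) = 1
(~p1 -> (p3 -> p3)): min(1, 1 − 0.02 + 1) = 1
(p2 | (~p1 -> (p3 -> p3))) = max(0.69, 1) = 1
(p1 & p3) = min(0.98, 0.47) = 0.47
((p1 & p3) & p1) = min(0.47, 0.98) = 0.47
(p1 -> ((p1 & p3) & p1)): min(1, 1 − 0.98 + 0.47) = 0.49
(p2 -> p3): min(1, 1 − 0.69 + 0.47) = 0.78
~p3: Łukasiewicz ¬ gives 1 − 0.47 = 0.53
~p1: Łukasiewicz ¬ gives 1 − 0.98 = 0.02
(~p3 -> ~p1): min(1, 1 − 0.53 + 0.02) = 0.49
((p2 -> p3) -> (~p3 -> ~p1)): min(1, 1 − 0.78 + 0.49) = 0.71
((p1 -> ((p1 & p3) & p1)) & ((p2 -> p3) -> (~p3 -> ~p1))) = min(0.49, 0.71) = 0.49
((p2 | (~p1 -> (p3 -> p3))) -> ((p1 -> ((p1 & p3) & p1)) & ((p2 -> p3) -> (~p3 -> ~p1)))): min(1, 1 − 1 + 0.49) = 0.49
~((p2 | (~p1 -> (p3 -> p3))) -> ((p1 -> ((p1 & p3) & p1)) & ((p2 -> p3) -> (~p3 -> ~p1)))): Łukasiewicz ¬ gives 1 − 0.49 = 0.51

0.51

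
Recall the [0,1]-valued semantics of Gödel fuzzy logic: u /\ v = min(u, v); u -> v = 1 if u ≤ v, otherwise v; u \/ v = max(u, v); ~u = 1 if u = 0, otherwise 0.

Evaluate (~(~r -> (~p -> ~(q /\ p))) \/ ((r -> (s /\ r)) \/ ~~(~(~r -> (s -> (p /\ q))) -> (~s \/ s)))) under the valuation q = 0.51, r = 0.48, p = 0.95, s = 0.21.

1.00

~r: Gödel ¬ of 0.48 = 0 (operand ≠ 0)
~p: Gödel ¬ of 0.95 = 0 (operand ≠ 0)
(q /\ p) = min(0.51, 0.95) = 0.51
~(q /\ p): Gödel ¬ of 0.51 = 0 (operand ≠ 0)
(~p -> ~(q /\ p)): 0 ≤ 0, so result = 1
(~r -> (~p -> ~(q /\ p))): 0 ≤ 1, so result = 1
~(~r -> (~p -> ~(q /\ p))): Gödel ¬ of 1 = 0 (operand ≠ 0)
(s /\ r) = min(0.21, 0.48) = 0.21
(r -> (s /\ r)): 0.48 > 0.21, so result = 0.21
~r: Gödel ¬ of 0.48 = 0 (operand ≠ 0)
(p /\ q) = min(0.95, 0.51) = 0.51
(s -> (p /\ q)): 0.21 ≤ 0.51, so result = 1
(~r -> (s -> (p /\ q))): 0 ≤ 1, so result = 1
~(~r -> (s -> (p /\ q))): Gödel ¬ of 1 = 0 (operand ≠ 0)
~s: Gödel ¬ of 0.21 = 0 (operand ≠ 0)
(~s \/ s) = max(0, 0.21) = 0.21
(~(~r -> (s -> (p /\ q))) -> (~s \/ s)): 0 ≤ 0.21, so result = 1
~(~(~r -> (s -> (p /\ q))) -> (~s \/ s)): Gödel ¬ of 1 = 0 (operand ≠ 0)
~~(~(~r -> (s -> (p /\ q))) -> (~s \/ s)): Gödel ¬ of 0 = 1 (operand is 0)
((r -> (s /\ r)) \/ ~~(~(~r -> (s -> (p /\ q))) -> (~s \/ s))) = max(0.21, 1) = 1
(~(~r -> (~p -> ~(q /\ p))) \/ ((r -> (s /\ r)) \/ ~~(~(~r -> (s -> (p /\ q))) -> (~s \/ s)))) = max(0, 1) = 1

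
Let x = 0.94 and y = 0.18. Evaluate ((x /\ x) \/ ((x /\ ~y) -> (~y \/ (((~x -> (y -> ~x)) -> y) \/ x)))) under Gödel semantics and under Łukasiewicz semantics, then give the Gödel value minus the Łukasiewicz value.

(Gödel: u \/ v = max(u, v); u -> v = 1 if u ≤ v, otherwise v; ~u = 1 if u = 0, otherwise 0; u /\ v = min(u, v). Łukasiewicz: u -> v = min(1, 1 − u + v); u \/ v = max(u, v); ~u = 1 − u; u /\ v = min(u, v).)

Gödel evaluation:
  (x /\ x) = min(0.94, 0.94) = 0.94
  ~y: Gödel ¬ of 0.18 = 0 (operand ≠ 0)
  (x /\ ~y) = min(0.94, 0) = 0
  ~y: Gödel ¬ of 0.18 = 0 (operand ≠ 0)
  ~x: Gödel ¬ of 0.94 = 0 (operand ≠ 0)
  ~x: Gödel ¬ of 0.94 = 0 (operand ≠ 0)
  (y -> ~x): 0.18 > 0, so result = 0
  (~x -> (y -> ~x)): 0 ≤ 0, so result = 1
  ((~x -> (y -> ~x)) -> y): 1 > 0.18, so result = 0.18
  (((~x -> (y -> ~x)) -> y) \/ x) = max(0.18, 0.94) = 0.94
  (~y \/ (((~x -> (y -> ~x)) -> y) \/ x)) = max(0, 0.94) = 0.94
  ((x /\ ~y) -> (~y \/ (((~x -> (y -> ~x)) -> y) \/ x))): 0 ≤ 0.94, so result = 1
  ((x /\ x) \/ ((x /\ ~y) -> (~y \/ (((~x -> (y -> ~x)) -> y) \/ x)))) = max(0.94, 1) = 1
  Gödel value = 1
Łukasiewicz evaluation:
  (x /\ x) = min(0.94, 0.94) = 0.94
  ~y: Łukasiewicz ¬ gives 1 − 0.18 = 0.82
  (x /\ ~y) = min(0.94, 0.82) = 0.82
  ~y: Łukasiewicz ¬ gives 1 − 0.18 = 0.82
  ~x: Łukasiewicz ¬ gives 1 − 0.94 = 0.06
  ~x: Łukasiewicz ¬ gives 1 − 0.94 = 0.06
  (y -> ~x): min(1, 1 − 0.18 + 0.06) = 0.88
  (~x -> (y -> ~x)): min(1, 1 − 0.06 + 0.88) = 1
  ((~x -> (y -> ~x)) -> y): min(1, 1 − 1 + 0.18) = 0.18
  (((~x -> (y -> ~x)) -> y) \/ x) = max(0.18, 0.94) = 0.94
  (~y \/ (((~x -> (y -> ~x)) -> y) \/ x)) = max(0.82, 0.94) = 0.94
  ((x /\ ~y) -> (~y \/ (((~x -> (y -> ~x)) -> y) \/ x))): min(1, 1 − 0.82 + 0.94) = 1
  ((x /\ x) \/ ((x /\ ~y) -> (~y \/ (((~x -> (y -> ~x)) -> y) \/ x)))) = max(0.94, 1) = 1
  Łukasiewicz value = 1
Difference: 1 − 1 = 0.00

0.00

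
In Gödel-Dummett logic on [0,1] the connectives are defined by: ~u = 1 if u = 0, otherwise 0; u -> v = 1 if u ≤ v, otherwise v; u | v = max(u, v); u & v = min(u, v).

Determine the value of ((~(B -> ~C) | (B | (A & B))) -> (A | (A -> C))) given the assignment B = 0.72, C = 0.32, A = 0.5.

~C: Gödel ¬ of 0.32 = 0 (operand ≠ 0)
(B -> ~C): 0.72 > 0, so result = 0
~(B -> ~C): Gödel ¬ of 0 = 1 (operand is 0)
(A & B) = min(0.5, 0.72) = 0.5
(B | (A & B)) = max(0.72, 0.5) = 0.72
(~(B -> ~C) | (B | (A & B))) = max(1, 0.72) = 1
(A -> C): 0.5 > 0.32, so result = 0.32
(A | (A -> C)) = max(0.5, 0.32) = 0.5
((~(B -> ~C) | (B | (A & B))) -> (A | (A -> C))): 1 > 0.5, so result = 0.5

0.50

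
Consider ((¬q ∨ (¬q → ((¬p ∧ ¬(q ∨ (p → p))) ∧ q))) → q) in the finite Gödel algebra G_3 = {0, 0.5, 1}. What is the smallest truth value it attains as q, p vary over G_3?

The minimum is attained at q = 0, p = 0:
  ¬q: Gödel ¬ of 0 = 1 (operand is 0)
  ¬q: Gödel ¬ of 0 = 1 (operand is 0)
  ¬p: Gödel ¬ of 0 = 1 (operand is 0)
  (p → p): 0 ≤ 0, so result = 1
  (q ∨ (p → p)) = max(0, 1) = 1
  ¬(q ∨ (p → p)): Gödel ¬ of 1 = 0 (operand ≠ 0)
  (¬p ∧ ¬(q ∨ (p → p))) = min(1, 0) = 0
  ((¬p ∧ ¬(q ∨ (p → p))) ∧ q) = min(0, 0) = 0
  (¬q → ((¬p ∧ ¬(q ∨ (p → p))) ∧ q)): 1 > 0, so result = 0
  (¬q ∨ (¬q → ((¬p ∧ ¬(q ∨ (p → p))) ∧ q))) = max(1, 0) = 1
  ((¬q ∨ (¬q → ((¬p ∧ ¬(q ∨ (p → p))) ∧ q))) → q): 1 > 0, so result = 0
Checking all 9 assignments confirms none give a value below 0.00.

0.00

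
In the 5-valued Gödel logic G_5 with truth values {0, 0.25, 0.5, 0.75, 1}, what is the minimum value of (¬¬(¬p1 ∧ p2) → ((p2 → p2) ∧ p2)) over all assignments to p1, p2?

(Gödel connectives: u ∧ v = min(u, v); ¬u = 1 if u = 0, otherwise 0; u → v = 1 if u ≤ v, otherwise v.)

The minimum is attained at p1 = 0, p2 = 0.25:
  ¬p1: Gödel ¬ of 0 = 1 (operand is 0)
  (¬p1 ∧ p2) = min(1, 0.25) = 0.25
  ¬(¬p1 ∧ p2): Gödel ¬ of 0.25 = 0 (operand ≠ 0)
  ¬¬(¬p1 ∧ p2): Gödel ¬ of 0 = 1 (operand is 0)
  (p2 → p2): 0.25 ≤ 0.25, so result = 1
  ((p2 → p2) ∧ p2) = min(1, 0.25) = 0.25
  (¬¬(¬p1 ∧ p2) → ((p2 → p2) ∧ p2)): 1 > 0.25, so result = 0.25
Checking all 25 assignments confirms none give a value below 0.25.

0.25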